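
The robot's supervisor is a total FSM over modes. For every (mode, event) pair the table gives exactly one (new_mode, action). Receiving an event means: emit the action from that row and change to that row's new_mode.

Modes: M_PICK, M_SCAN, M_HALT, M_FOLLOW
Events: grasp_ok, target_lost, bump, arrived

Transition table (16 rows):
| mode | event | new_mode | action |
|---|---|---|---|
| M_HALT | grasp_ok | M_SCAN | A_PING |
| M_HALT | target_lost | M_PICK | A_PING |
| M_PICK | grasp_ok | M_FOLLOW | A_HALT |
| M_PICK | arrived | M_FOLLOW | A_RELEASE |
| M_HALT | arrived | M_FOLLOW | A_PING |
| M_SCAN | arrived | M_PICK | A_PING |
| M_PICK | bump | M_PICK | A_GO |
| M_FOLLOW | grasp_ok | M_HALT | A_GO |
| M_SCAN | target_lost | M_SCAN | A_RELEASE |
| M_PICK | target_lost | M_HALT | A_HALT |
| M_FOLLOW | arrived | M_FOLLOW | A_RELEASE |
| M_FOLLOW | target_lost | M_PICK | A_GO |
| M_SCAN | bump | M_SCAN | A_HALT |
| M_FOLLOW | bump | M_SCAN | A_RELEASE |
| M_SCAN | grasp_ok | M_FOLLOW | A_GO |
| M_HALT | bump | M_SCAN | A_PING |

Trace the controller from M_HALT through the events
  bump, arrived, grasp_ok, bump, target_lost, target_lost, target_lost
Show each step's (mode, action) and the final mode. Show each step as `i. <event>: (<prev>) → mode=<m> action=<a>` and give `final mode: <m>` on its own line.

1. bump: (M_HALT) → mode=M_SCAN action=A_PING
2. arrived: (M_SCAN) → mode=M_PICK action=A_PING
3. grasp_ok: (M_PICK) → mode=M_FOLLOW action=A_HALT
4. bump: (M_FOLLOW) → mode=M_SCAN action=A_RELEASE
5. target_lost: (M_SCAN) → mode=M_SCAN action=A_RELEASE
6. target_lost: (M_SCAN) → mode=M_SCAN action=A_RELEASE
7. target_lost: (M_SCAN) → mode=M_SCAN action=A_RELEASE

final mode: M_SCAN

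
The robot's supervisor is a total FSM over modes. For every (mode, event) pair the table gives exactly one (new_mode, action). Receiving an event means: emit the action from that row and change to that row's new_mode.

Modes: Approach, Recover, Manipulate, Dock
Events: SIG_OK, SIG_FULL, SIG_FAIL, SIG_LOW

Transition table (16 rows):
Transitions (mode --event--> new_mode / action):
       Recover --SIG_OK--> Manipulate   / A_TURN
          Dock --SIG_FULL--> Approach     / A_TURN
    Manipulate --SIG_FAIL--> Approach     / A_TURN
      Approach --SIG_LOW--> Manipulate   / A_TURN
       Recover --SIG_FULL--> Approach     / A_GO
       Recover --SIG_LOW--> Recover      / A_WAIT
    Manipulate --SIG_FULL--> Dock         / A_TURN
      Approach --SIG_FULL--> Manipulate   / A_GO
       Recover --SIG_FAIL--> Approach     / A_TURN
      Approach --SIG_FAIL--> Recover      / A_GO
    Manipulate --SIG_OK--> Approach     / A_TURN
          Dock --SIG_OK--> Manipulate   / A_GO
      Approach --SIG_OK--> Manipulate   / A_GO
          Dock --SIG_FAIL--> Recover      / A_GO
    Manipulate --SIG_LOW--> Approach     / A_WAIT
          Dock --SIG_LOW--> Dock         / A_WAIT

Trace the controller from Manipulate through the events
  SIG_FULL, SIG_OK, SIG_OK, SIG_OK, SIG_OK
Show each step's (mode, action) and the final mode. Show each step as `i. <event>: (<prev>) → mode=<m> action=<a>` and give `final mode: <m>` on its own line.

final mode: Approach

1. SIG_FULL: (Manipulate) → mode=Dock action=A_TURN
2. SIG_OK: (Dock) → mode=Manipulate action=A_GO
3. SIG_OK: (Manipulate) → mode=Approach action=A_TURN
4. SIG_OK: (Approach) → mode=Manipulate action=A_GO
5. SIG_OK: (Manipulate) → mode=Approach action=A_TURN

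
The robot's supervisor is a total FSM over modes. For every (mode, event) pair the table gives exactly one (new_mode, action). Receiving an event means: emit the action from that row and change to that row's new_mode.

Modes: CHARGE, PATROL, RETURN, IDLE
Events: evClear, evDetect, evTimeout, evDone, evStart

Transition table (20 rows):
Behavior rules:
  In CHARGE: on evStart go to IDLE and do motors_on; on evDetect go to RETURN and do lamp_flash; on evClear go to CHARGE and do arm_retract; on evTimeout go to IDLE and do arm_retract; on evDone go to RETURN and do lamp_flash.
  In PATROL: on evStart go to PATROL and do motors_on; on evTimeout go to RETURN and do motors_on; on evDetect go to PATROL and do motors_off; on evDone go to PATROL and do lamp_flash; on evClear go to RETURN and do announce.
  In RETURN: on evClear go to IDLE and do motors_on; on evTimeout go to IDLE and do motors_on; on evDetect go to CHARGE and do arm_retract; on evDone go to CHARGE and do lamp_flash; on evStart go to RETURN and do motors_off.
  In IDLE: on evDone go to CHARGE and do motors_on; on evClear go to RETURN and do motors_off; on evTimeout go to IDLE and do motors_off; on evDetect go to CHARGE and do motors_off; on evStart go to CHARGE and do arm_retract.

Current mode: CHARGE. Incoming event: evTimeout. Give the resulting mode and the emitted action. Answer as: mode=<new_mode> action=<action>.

current mode = CHARGE; filter table to that mode:
  (CHARGE, evStart) → (IDLE, motors_on)
  (CHARGE, evDetect) → (RETURN, lamp_flash)
  (CHARGE, evClear) → (CHARGE, arm_retract)
  (CHARGE, evTimeout) → (IDLE, arm_retract)  ← event matches
  (CHARGE, evDone) → (RETURN, lamp_flash)
event = evTimeout selects (IDLE, arm_retract)

mode=IDLE action=arm_retract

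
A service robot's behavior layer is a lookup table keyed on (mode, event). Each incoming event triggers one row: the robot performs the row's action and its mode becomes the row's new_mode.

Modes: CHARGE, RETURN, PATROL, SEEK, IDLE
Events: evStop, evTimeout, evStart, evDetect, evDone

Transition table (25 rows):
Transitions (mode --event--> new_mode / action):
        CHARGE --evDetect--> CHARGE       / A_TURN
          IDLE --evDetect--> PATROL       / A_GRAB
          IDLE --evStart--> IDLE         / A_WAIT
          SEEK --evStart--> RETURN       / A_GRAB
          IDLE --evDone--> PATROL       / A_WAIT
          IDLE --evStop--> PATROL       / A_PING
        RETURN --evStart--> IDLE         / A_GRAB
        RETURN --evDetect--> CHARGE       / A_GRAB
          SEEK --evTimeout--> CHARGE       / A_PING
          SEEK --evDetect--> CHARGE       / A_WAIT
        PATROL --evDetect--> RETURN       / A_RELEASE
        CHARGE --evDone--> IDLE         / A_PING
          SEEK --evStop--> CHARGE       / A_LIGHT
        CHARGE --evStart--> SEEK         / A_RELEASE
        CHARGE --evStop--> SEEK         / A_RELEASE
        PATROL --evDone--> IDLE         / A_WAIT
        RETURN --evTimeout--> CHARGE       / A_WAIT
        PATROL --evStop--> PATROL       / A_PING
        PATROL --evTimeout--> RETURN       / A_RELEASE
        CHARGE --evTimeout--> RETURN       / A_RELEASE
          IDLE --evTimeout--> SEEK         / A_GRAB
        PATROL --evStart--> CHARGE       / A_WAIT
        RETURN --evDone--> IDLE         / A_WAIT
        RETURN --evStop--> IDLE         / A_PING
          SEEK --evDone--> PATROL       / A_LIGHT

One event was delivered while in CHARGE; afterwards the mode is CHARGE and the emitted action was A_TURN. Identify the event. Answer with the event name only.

try evStop: (CHARGE, evStop) → (SEEK, A_RELEASE)
try evTimeout: (CHARGE, evTimeout) → (RETURN, A_RELEASE)
try evStart: (CHARGE, evStart) → (SEEK, A_RELEASE)
try evDetect: (CHARGE, evDetect) → (CHARGE, A_TURN)  ← matches
try evDone: (CHARGE, evDone) → (IDLE, A_PING)

evDetect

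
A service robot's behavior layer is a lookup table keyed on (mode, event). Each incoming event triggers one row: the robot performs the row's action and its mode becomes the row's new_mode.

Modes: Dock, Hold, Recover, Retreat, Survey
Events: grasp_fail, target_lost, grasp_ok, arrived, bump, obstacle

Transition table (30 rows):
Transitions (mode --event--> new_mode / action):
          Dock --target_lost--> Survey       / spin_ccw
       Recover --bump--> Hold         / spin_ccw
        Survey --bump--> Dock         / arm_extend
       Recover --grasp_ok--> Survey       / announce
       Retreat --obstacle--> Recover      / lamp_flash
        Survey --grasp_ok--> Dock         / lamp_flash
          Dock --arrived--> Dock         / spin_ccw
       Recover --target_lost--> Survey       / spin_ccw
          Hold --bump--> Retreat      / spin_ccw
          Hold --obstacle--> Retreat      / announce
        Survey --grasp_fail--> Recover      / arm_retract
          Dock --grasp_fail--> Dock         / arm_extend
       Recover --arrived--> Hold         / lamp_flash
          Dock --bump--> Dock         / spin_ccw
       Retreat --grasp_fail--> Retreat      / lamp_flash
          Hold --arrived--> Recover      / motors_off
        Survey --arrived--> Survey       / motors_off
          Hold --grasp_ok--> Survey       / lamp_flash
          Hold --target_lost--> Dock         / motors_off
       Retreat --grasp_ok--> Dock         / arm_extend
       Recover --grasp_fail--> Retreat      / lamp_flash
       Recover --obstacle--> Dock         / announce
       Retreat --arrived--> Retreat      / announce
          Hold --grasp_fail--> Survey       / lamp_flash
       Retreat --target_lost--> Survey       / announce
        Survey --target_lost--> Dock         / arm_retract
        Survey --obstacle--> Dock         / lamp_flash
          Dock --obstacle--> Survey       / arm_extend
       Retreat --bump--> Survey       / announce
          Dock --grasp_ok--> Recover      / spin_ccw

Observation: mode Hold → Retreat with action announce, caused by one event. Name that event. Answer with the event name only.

try grasp_fail: (Hold, grasp_fail) → (Survey, lamp_flash)
try target_lost: (Hold, target_lost) → (Dock, motors_off)
try grasp_ok: (Hold, grasp_ok) → (Survey, lamp_flash)
try arrived: (Hold, arrived) → (Recover, motors_off)
try bump: (Hold, bump) → (Retreat, spin_ccw)
try obstacle: (Hold, obstacle) → (Retreat, announce)  ← matches

obstacle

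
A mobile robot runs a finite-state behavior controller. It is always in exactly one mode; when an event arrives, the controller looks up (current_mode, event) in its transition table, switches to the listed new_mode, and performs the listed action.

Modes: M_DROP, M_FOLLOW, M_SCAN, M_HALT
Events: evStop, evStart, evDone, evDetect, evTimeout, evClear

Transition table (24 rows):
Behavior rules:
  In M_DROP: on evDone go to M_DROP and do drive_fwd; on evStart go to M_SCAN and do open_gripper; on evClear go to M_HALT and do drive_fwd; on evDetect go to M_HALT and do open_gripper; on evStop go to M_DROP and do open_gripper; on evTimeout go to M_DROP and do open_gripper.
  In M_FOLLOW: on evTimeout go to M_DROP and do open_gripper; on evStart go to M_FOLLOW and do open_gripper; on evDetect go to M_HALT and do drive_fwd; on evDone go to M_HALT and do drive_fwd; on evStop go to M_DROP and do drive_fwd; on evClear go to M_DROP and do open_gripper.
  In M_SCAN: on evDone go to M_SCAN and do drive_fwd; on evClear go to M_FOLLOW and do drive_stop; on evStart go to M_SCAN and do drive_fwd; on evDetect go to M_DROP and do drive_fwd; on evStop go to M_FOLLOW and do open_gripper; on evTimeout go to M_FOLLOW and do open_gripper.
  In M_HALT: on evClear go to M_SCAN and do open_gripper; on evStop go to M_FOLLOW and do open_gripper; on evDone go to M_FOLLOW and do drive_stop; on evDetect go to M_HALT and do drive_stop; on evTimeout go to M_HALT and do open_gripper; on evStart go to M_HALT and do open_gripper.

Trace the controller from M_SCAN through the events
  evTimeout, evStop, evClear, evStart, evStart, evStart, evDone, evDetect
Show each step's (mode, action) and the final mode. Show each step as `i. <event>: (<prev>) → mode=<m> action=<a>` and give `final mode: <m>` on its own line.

final mode: M_HALT

1. evTimeout: (M_SCAN) → mode=M_FOLLOW action=open_gripper
2. evStop: (M_FOLLOW) → mode=M_DROP action=drive_fwd
3. evClear: (M_DROP) → mode=M_HALT action=drive_fwd
4. evStart: (M_HALT) → mode=M_HALT action=open_gripper
5. evStart: (M_HALT) → mode=M_HALT action=open_gripper
6. evStart: (M_HALT) → mode=M_HALT action=open_gripper
7. evDone: (M_HALT) → mode=M_FOLLOW action=drive_stop
8. evDetect: (M_FOLLOW) → mode=M_HALT action=drive_fwd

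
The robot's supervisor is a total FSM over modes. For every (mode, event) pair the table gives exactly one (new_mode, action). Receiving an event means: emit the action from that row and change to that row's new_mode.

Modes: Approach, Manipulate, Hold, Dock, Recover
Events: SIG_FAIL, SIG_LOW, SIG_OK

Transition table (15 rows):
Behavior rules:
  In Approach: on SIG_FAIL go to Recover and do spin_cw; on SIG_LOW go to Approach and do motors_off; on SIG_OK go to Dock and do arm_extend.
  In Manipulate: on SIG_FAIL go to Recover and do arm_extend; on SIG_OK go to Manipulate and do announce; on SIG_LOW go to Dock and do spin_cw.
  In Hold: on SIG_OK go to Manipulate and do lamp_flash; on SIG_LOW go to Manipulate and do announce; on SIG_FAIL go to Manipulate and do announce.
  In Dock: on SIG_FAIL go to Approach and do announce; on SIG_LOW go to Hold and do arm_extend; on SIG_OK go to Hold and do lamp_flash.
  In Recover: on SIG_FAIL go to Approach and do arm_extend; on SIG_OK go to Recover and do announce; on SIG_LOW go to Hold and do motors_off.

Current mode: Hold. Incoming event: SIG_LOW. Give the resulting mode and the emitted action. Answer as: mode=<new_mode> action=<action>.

current mode = Hold; filter table to that mode:
  (Hold, SIG_OK) → (Manipulate, lamp_flash)
  (Hold, SIG_LOW) → (Manipulate, announce)  ← event matches
  (Hold, SIG_FAIL) → (Manipulate, announce)
event = SIG_LOW selects (Manipulate, announce)

mode=Manipulate action=announce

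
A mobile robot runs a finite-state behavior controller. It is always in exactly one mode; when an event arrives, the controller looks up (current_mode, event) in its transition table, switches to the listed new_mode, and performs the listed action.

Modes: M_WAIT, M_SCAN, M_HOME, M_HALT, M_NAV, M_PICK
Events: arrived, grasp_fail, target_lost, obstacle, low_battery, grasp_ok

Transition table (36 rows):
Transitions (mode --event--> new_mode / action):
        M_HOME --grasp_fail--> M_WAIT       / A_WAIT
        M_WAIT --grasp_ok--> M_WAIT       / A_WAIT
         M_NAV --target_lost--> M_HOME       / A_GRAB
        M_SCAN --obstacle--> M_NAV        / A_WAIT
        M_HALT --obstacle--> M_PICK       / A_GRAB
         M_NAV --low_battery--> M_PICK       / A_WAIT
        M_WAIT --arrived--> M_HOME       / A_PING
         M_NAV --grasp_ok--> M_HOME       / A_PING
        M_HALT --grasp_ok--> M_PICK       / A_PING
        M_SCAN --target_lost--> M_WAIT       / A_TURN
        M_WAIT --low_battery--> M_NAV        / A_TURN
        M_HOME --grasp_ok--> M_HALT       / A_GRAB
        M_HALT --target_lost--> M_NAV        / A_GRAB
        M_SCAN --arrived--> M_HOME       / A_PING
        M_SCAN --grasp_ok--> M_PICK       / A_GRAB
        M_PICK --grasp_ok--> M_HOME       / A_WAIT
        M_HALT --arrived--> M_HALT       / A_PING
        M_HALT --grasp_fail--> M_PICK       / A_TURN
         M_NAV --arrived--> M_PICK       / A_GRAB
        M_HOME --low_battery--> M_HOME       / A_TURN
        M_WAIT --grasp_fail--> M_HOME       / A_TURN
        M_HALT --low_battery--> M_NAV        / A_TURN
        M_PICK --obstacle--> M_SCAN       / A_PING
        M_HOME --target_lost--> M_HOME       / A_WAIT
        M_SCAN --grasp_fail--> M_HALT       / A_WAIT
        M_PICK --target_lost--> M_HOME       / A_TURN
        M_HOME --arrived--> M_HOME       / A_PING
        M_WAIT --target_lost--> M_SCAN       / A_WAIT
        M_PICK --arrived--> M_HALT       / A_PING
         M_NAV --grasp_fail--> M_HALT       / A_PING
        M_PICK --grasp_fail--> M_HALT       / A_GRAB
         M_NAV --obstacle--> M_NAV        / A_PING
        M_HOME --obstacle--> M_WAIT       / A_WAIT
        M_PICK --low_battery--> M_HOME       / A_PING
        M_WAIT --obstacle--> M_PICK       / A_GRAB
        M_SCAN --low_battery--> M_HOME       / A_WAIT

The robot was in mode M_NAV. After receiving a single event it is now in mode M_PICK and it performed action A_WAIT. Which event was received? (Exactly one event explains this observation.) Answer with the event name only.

try arrived: (M_NAV, arrived) → (M_PICK, A_GRAB)
try grasp_fail: (M_NAV, grasp_fail) → (M_HALT, A_PING)
try target_lost: (M_NAV, target_lost) → (M_HOME, A_GRAB)
try obstacle: (M_NAV, obstacle) → (M_NAV, A_PING)
try low_battery: (M_NAV, low_battery) → (M_PICK, A_WAIT)  ← matches
try grasp_ok: (M_NAV, grasp_ok) → (M_HOME, A_PING)

low_battery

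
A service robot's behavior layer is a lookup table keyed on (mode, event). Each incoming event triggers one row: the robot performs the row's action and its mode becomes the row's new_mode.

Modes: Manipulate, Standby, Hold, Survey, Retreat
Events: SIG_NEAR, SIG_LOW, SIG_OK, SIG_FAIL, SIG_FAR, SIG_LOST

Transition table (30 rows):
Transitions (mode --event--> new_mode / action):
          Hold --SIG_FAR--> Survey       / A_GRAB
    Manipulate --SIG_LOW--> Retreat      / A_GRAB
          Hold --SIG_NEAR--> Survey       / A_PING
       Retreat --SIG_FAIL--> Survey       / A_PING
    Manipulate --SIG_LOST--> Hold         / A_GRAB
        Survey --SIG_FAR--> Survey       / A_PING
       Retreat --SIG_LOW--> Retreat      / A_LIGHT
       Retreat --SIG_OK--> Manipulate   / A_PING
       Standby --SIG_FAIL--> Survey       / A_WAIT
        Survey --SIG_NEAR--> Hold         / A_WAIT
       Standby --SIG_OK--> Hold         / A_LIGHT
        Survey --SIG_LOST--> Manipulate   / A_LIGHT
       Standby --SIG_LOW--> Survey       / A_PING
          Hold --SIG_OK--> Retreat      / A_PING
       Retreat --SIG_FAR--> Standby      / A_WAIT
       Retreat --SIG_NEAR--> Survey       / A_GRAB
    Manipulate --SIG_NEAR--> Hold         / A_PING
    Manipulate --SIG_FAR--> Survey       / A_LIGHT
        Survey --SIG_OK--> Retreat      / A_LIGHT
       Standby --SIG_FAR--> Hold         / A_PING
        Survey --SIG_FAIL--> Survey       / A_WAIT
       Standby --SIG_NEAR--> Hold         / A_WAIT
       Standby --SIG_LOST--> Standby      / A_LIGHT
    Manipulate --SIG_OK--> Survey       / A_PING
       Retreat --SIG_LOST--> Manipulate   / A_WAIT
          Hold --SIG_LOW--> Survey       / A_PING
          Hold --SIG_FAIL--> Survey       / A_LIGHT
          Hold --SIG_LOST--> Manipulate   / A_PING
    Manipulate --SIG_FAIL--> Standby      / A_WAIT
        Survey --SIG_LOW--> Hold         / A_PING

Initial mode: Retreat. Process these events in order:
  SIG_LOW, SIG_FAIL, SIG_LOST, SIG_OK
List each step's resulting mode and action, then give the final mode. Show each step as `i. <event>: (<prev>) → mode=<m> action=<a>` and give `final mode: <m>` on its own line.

final mode: Survey

1. SIG_LOW: (Retreat) → mode=Retreat action=A_LIGHT
2. SIG_FAIL: (Retreat) → mode=Survey action=A_PING
3. SIG_LOST: (Survey) → mode=Manipulate action=A_LIGHT
4. SIG_OK: (Manipulate) → mode=Survey action=A_PING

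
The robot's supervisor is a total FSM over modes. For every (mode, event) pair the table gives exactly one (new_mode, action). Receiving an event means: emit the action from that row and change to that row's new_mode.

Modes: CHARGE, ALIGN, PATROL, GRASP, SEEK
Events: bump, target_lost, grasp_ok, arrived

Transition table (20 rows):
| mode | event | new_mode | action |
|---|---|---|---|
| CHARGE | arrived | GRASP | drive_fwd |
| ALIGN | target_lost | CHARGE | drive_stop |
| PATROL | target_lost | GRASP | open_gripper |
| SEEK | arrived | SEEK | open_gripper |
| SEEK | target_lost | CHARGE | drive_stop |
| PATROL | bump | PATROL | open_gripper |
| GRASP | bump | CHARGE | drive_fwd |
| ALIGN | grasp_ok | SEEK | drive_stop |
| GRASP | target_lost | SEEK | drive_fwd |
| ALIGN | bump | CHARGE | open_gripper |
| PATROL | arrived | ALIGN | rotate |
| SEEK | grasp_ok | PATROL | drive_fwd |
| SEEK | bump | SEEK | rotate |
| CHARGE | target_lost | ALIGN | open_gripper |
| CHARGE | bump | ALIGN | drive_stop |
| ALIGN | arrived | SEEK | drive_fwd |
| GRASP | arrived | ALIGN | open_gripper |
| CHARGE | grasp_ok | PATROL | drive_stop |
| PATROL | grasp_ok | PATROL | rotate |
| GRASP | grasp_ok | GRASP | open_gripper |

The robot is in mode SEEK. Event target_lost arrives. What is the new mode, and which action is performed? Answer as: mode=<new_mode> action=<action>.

current mode = SEEK; filter table to that mode:
  (SEEK, arrived) → (SEEK, open_gripper)
  (SEEK, target_lost) → (CHARGE, drive_stop)  ← event matches
  (SEEK, grasp_ok) → (PATROL, drive_fwd)
  (SEEK, bump) → (SEEK, rotate)
event = target_lost selects (CHARGE, drive_stop)

mode=CHARGE action=drive_stop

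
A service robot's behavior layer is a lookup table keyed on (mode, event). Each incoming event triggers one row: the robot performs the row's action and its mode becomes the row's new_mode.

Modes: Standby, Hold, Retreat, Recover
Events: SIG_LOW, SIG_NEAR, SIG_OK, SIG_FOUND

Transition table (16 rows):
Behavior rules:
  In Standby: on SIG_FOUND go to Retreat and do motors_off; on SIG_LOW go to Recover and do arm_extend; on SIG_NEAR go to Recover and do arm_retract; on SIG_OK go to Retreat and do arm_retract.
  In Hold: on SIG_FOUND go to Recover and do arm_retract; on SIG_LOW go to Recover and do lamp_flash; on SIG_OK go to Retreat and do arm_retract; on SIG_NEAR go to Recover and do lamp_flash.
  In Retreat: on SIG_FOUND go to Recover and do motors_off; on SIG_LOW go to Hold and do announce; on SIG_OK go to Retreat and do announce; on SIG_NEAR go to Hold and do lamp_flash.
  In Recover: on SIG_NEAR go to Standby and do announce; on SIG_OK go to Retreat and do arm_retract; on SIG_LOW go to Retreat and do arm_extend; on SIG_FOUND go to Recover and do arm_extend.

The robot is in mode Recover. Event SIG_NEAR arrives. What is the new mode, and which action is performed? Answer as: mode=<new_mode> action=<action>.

current mode = Recover; filter table to that mode:
  (Recover, SIG_NEAR) → (Standby, announce)  ← event matches
  (Recover, SIG_OK) → (Retreat, arm_retract)
  (Recover, SIG_LOW) → (Retreat, arm_extend)
  (Recover, SIG_FOUND) → (Recover, arm_extend)
event = SIG_NEAR selects (Standby, announce)

mode=Standby action=announce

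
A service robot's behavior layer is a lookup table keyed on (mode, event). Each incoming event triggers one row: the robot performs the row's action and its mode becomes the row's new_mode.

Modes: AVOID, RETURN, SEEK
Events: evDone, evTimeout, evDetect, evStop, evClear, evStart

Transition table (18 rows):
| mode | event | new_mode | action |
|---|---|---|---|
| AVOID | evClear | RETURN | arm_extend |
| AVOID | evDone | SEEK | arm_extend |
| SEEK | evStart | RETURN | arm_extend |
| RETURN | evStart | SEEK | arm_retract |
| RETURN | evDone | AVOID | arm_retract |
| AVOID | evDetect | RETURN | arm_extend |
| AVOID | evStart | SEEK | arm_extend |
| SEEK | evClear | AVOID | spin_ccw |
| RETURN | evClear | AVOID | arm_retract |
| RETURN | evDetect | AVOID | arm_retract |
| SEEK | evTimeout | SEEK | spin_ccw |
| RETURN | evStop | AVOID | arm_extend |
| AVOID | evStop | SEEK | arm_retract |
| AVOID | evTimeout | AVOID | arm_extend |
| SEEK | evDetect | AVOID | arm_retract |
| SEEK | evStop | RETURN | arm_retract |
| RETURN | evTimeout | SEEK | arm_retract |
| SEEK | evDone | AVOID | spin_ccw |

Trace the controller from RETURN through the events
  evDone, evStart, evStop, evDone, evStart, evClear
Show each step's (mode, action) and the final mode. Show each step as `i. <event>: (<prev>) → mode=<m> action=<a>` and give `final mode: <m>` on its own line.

final mode: AVOID

1. evDone: (RETURN) → mode=AVOID action=arm_retract
2. evStart: (AVOID) → mode=SEEK action=arm_extend
3. evStop: (SEEK) → mode=RETURN action=arm_retract
4. evDone: (RETURN) → mode=AVOID action=arm_retract
5. evStart: (AVOID) → mode=SEEK action=arm_extend
6. evClear: (SEEK) → mode=AVOID action=spin_ccw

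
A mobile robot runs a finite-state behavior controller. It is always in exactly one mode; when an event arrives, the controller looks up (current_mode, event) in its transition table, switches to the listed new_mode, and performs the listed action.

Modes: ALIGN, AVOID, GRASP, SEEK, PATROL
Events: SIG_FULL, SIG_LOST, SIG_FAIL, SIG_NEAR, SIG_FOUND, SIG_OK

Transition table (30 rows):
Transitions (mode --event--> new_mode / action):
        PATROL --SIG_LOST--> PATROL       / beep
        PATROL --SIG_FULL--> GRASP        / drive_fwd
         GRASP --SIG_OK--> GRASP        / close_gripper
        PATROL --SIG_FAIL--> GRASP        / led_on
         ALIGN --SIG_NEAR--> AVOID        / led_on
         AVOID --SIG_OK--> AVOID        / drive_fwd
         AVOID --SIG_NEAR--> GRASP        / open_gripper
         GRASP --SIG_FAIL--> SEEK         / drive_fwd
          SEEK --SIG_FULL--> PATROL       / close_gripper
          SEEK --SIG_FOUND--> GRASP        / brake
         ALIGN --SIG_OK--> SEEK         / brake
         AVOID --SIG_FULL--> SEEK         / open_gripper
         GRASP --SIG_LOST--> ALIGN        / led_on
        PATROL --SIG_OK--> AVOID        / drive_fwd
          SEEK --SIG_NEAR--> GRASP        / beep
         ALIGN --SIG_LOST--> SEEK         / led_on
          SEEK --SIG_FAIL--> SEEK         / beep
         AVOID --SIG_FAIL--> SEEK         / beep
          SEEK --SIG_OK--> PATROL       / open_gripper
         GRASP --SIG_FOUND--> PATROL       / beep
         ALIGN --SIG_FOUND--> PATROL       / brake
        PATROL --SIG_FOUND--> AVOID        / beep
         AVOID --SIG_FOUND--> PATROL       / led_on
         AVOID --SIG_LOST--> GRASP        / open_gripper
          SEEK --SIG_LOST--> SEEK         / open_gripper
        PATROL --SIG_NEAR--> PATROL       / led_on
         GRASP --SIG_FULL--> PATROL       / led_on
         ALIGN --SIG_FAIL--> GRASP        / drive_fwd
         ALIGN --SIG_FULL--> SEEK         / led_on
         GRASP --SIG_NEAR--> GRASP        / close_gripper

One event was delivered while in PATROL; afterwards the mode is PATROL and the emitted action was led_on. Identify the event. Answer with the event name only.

try SIG_FULL: (PATROL, SIG_FULL) → (GRASP, drive_fwd)
try SIG_LOST: (PATROL, SIG_LOST) → (PATROL, beep)
try SIG_FAIL: (PATROL, SIG_FAIL) → (GRASP, led_on)
try SIG_NEAR: (PATROL, SIG_NEAR) → (PATROL, led_on)  ← matches
try SIG_FOUND: (PATROL, SIG_FOUND) → (AVOID, beep)
try SIG_OK: (PATROL, SIG_OK) → (AVOID, drive_fwd)

SIG_NEAR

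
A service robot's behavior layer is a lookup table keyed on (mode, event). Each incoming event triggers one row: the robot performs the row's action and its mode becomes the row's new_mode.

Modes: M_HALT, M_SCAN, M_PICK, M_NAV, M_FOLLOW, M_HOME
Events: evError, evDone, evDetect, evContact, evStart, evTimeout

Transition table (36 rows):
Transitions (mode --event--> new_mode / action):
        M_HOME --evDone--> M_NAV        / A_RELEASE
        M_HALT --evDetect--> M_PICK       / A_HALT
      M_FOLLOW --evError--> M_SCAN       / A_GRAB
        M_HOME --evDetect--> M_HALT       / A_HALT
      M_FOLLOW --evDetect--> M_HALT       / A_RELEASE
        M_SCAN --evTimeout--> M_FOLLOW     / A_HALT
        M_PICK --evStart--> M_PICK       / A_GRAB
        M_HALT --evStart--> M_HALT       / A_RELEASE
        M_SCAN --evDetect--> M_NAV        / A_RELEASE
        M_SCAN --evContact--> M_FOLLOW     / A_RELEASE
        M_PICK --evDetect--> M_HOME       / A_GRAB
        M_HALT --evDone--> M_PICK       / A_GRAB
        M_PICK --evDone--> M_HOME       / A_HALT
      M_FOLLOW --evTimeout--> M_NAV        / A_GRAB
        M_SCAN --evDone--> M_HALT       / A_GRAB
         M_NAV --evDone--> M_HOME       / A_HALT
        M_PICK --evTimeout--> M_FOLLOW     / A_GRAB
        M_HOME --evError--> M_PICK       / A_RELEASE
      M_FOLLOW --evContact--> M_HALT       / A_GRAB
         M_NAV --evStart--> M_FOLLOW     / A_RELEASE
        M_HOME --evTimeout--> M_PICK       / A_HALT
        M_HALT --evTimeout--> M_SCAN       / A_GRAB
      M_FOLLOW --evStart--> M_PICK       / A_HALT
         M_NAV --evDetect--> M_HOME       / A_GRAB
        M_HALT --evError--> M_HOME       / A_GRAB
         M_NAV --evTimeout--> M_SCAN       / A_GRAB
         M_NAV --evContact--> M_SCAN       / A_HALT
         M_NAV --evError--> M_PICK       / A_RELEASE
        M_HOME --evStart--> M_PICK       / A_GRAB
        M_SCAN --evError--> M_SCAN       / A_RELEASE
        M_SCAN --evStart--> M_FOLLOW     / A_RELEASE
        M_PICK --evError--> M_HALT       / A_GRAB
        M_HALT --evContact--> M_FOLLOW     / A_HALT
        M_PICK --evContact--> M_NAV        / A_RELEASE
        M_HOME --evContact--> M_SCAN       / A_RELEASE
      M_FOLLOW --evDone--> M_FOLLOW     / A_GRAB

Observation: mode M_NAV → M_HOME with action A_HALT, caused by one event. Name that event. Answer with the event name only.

evDone

try evError: (M_NAV, evError) → (M_PICK, A_RELEASE)
try evDone: (M_NAV, evDone) → (M_HOME, A_HALT)  ← matches
try evDetect: (M_NAV, evDetect) → (M_HOME, A_GRAB)
try evContact: (M_NAV, evContact) → (M_SCAN, A_HALT)
try evStart: (M_NAV, evStart) → (M_FOLLOW, A_RELEASE)
try evTimeout: (M_NAV, evTimeout) → (M_SCAN, A_GRAB)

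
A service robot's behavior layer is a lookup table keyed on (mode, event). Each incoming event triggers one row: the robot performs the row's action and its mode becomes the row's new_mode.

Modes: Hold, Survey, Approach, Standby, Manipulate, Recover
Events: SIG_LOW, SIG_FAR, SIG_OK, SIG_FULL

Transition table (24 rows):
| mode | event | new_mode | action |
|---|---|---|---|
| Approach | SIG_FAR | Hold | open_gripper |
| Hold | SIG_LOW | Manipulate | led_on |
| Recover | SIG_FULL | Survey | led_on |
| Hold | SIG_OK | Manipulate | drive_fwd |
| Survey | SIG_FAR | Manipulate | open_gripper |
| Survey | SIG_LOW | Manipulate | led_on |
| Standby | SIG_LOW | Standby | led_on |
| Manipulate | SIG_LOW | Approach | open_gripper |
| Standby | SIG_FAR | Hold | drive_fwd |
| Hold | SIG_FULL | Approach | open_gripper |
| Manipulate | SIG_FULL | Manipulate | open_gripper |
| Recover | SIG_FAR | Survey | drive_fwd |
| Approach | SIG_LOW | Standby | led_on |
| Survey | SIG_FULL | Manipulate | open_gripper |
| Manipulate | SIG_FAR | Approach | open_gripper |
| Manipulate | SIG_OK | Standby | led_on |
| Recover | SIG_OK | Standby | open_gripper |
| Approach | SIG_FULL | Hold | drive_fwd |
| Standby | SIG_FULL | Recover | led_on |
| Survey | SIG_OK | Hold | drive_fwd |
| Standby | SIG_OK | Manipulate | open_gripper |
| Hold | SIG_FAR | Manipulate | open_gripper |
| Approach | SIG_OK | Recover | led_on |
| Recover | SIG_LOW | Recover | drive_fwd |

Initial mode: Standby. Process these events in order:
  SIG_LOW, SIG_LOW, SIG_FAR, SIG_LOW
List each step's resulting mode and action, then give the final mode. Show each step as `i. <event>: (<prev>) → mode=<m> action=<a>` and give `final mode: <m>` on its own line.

final mode: Manipulate

1. SIG_LOW: (Standby) → mode=Standby action=led_on
2. SIG_LOW: (Standby) → mode=Standby action=led_on
3. SIG_FAR: (Standby) → mode=Hold action=drive_fwd
4. SIG_LOW: (Hold) → mode=Manipulate action=led_on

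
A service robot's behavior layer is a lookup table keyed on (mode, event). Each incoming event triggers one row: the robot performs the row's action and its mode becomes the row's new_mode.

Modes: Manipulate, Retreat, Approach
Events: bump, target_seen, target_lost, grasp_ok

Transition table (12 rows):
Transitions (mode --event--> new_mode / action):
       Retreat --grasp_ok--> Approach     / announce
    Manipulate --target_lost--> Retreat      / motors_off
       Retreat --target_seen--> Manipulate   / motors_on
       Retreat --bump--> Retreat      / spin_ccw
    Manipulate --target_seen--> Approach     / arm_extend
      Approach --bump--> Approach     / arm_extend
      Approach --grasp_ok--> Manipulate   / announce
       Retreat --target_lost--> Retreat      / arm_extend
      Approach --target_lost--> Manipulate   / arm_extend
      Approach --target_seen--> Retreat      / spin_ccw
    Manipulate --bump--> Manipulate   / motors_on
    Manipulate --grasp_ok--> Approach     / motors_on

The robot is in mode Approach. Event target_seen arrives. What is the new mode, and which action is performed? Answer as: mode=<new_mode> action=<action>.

mode=Retreat action=spin_ccw

current mode = Approach; filter table to that mode:
  (Approach, bump) → (Approach, arm_extend)
  (Approach, grasp_ok) → (Manipulate, announce)
  (Approach, target_lost) → (Manipulate, arm_extend)
  (Approach, target_seen) → (Retreat, spin_ccw)  ← event matches
event = target_seen selects (Retreat, spin_ccw)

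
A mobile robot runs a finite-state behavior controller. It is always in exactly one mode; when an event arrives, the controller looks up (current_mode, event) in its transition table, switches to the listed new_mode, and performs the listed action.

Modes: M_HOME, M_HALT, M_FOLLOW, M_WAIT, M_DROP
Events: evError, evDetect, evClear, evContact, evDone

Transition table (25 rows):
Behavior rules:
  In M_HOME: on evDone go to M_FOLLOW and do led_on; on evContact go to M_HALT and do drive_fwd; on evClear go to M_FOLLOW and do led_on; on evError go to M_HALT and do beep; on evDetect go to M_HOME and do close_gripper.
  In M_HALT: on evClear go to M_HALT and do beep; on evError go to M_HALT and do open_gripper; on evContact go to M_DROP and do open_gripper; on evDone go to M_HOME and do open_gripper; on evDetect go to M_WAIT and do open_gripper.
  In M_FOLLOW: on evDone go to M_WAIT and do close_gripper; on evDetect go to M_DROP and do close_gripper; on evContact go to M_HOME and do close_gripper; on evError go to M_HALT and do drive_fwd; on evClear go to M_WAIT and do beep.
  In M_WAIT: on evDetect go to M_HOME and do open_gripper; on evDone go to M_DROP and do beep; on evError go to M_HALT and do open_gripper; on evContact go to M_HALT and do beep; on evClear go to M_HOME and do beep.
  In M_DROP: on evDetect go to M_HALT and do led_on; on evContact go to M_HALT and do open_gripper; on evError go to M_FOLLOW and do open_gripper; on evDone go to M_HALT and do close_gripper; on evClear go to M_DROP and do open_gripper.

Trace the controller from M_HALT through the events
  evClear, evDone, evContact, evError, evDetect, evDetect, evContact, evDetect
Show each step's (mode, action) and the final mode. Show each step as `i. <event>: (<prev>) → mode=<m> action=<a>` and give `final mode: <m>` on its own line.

1. evClear: (M_HALT) → mode=M_HALT action=beep
2. evDone: (M_HALT) → mode=M_HOME action=open_gripper
3. evContact: (M_HOME) → mode=M_HALT action=drive_fwd
4. evError: (M_HALT) → mode=M_HALT action=open_gripper
5. evDetect: (M_HALT) → mode=M_WAIT action=open_gripper
6. evDetect: (M_WAIT) → mode=M_HOME action=open_gripper
7. evContact: (M_HOME) → mode=M_HALT action=drive_fwd
8. evDetect: (M_HALT) → mode=M_WAIT action=open_gripper

final mode: M_WAIT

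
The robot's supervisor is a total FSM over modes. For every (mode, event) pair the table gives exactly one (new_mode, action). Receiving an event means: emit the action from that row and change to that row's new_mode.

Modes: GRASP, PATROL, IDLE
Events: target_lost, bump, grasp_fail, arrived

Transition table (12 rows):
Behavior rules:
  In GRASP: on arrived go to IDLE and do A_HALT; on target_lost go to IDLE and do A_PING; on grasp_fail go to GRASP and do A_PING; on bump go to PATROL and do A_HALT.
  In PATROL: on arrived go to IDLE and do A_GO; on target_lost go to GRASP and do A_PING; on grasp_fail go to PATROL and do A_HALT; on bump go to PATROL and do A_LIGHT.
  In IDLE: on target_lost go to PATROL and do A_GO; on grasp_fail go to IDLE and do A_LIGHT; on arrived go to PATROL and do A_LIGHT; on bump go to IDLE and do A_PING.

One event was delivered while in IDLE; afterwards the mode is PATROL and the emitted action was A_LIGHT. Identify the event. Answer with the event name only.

arrived

try target_lost: (IDLE, target_lost) → (PATROL, A_GO)
try bump: (IDLE, bump) → (IDLE, A_PING)
try grasp_fail: (IDLE, grasp_fail) → (IDLE, A_LIGHT)
try arrived: (IDLE, arrived) → (PATROL, A_LIGHT)  ← matches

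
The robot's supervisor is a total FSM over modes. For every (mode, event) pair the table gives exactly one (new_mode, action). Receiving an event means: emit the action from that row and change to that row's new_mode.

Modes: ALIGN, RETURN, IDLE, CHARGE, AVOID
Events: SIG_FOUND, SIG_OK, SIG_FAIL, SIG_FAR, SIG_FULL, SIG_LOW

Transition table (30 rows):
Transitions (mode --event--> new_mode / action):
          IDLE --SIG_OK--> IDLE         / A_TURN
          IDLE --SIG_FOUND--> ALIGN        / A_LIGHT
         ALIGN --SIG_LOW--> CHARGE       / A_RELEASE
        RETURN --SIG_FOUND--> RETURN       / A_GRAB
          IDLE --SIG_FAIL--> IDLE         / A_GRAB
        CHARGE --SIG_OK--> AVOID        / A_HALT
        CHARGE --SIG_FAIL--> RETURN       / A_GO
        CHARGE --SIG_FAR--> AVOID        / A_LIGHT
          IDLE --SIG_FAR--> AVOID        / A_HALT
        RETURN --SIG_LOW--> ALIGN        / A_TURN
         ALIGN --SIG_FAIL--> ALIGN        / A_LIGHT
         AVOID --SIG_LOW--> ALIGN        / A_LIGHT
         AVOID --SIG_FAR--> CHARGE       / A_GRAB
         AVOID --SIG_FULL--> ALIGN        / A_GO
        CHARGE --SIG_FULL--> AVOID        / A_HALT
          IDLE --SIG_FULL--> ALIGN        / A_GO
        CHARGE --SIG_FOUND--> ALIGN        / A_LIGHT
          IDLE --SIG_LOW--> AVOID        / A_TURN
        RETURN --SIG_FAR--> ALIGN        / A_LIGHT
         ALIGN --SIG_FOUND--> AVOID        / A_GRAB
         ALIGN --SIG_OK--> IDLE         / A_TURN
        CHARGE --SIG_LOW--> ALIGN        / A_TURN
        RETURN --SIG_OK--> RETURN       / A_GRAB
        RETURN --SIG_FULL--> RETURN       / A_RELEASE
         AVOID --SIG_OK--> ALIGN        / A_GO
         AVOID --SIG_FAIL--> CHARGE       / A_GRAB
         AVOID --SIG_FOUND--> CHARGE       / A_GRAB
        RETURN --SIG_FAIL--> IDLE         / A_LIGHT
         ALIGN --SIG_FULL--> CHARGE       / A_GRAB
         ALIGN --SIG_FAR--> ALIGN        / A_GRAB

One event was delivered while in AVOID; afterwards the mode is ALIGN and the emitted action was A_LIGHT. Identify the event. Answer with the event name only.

SIG_LOW

try SIG_FOUND: (AVOID, SIG_FOUND) → (CHARGE, A_GRAB)
try SIG_OK: (AVOID, SIG_OK) → (ALIGN, A_GO)
try SIG_FAIL: (AVOID, SIG_FAIL) → (CHARGE, A_GRAB)
try SIG_FAR: (AVOID, SIG_FAR) → (CHARGE, A_GRAB)
try SIG_FULL: (AVOID, SIG_FULL) → (ALIGN, A_GO)
try SIG_LOW: (AVOID, SIG_LOW) → (ALIGN, A_LIGHT)  ← matches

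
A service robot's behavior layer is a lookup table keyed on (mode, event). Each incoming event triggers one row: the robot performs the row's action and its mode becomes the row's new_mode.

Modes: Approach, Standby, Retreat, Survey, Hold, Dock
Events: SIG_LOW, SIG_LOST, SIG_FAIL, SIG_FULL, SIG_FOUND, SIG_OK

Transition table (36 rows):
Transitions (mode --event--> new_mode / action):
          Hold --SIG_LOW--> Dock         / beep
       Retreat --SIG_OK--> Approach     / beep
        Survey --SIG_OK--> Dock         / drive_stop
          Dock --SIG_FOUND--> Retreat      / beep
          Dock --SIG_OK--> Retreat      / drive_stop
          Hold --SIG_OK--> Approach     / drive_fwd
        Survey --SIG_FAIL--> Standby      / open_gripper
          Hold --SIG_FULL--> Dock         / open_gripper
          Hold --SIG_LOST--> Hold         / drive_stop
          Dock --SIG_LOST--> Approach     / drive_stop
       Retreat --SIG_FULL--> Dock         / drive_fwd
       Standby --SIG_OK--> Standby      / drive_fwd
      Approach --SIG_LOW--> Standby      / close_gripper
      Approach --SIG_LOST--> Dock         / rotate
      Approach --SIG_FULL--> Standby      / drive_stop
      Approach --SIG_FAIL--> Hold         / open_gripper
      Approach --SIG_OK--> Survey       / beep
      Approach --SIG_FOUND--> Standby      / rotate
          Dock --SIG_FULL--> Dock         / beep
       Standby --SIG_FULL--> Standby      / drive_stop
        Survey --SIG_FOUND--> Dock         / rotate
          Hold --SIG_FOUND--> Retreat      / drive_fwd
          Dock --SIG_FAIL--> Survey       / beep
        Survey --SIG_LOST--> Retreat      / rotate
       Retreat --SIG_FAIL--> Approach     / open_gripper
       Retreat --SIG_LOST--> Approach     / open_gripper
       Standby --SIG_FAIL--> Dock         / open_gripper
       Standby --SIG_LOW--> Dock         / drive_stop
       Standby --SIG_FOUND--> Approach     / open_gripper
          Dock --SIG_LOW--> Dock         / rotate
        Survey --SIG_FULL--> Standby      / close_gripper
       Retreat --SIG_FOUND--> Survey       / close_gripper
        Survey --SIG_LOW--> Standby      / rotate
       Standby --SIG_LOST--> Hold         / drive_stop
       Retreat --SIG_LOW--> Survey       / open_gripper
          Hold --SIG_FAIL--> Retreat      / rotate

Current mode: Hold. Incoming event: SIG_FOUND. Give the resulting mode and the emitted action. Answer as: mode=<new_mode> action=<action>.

current mode = Hold; filter table to that mode:
  (Hold, SIG_LOW) → (Dock, beep)
  (Hold, SIG_OK) → (Approach, drive_fwd)
  (Hold, SIG_FULL) → (Dock, open_gripper)
  (Hold, SIG_LOST) → (Hold, drive_stop)
  (Hold, SIG_FOUND) → (Retreat, drive_fwd)  ← event matches
  (Hold, SIG_FAIL) → (Retreat, rotate)
event = SIG_FOUND selects (Retreat, drive_fwd)

mode=Retreat action=drive_fwd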